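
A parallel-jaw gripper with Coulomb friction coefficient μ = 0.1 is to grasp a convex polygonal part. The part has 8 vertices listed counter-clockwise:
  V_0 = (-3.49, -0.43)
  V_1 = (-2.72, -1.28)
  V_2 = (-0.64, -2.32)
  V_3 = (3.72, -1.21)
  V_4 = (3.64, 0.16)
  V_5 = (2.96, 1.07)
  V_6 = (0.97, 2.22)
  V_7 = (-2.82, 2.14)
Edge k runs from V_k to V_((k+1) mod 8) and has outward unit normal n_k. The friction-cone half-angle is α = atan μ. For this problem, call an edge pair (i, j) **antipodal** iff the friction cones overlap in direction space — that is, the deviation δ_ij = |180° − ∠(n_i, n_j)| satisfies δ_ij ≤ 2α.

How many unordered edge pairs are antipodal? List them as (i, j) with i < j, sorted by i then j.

α = atan 0.1 = 5.71°;  2α = 11.42°
n_0 = (-0.7411, -0.6714)
n_1 = (-0.4472, -0.8944)
n_2 = (+0.2467, -0.9691)
n_3 = (+0.9983, +0.0583)
n_4 = (+0.8011, +0.5986)
n_5 = (+0.5004, +0.8658)
n_6 = (-0.0211, +0.9998)
n_7 = (-0.9677, +0.2523)
  (0,1): δ = 158.74°  ·
  (0,2): δ = 117.89°  ·
  (0,3): δ = 38.83°  ·
  (0,4): δ = 5.40°  ✓
  (0,5): δ = 17.80°  ·
  (0,6): δ = 49.04°  ·
  (0,7): δ = 123.22°  ·
  (1,2): δ = 139.15°  ·
  (1,3): δ = 60.09°  ·
  (1,4): δ = 26.67°  ·
  (1,5): δ = 3.46°  ✓
  (1,6): δ = 27.77°  ·
  (1,7): δ = 101.95°  ·
  (2,3): δ = 100.94°  ·
  (2,4): δ = 67.51°  ·
  (2,5): δ = 44.31°  ·
  (2,6): δ = 13.07°  ·
  (2,7): δ = 61.10°  ·
  (3,4): δ = 146.57°  ·
  (3,5): δ = 123.37°  ·
  (3,6): δ = 92.13°  ·
  (3,7): δ = 17.95°  ·
  (4,5): δ = 156.79°  ·
  (4,6): δ = 125.56°  ·
  (4,7): δ = 51.38°  ·
  (5,6): δ = 148.77°  ·
  (5,7): δ = 74.59°  ·
  (6,7): δ = 105.82°  ·
antipodal pairs: 2

count = 2; pairs: (0,4), (1,5)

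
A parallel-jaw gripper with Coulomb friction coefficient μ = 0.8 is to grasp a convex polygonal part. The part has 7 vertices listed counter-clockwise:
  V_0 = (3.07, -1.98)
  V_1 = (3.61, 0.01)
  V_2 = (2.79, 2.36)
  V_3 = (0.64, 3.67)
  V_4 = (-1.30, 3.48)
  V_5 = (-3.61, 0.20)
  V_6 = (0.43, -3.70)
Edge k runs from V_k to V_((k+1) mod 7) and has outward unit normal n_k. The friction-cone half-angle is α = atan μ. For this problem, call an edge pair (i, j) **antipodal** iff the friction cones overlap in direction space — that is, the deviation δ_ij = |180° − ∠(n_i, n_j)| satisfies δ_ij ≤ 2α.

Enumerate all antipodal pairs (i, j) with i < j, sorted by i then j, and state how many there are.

count = 10; pairs: (0,3), (0,4), (0,5), (1,4), (1,5), (2,5), (2,6), (3,5), (3,6), (4,6)

α = atan 0.8 = 38.66°;  2α = 77.32°
n_0 = (+0.9651, -0.2619)
n_1 = (+0.9442, +0.3295)
n_2 = (+0.5203, +0.8540)
n_3 = (-0.0975, +0.9952)
n_4 = (-0.8176, +0.5758)
n_5 = (-0.6945, -0.7195)
n_6 = (+0.5459, -0.8379)
  (0,1): δ = 145.58°  ·
  (0,2): δ = 106.17°  ·
  (0,3): δ = 69.22°  ✓
  (0,4): δ = 19.97°  ✓
  (0,5): δ = 61.19°  ✓
  (0,6): δ = 138.27°  ·
  (1,2): δ = 140.59°  ·
  (1,3): δ = 103.64°  ·
  (1,4): δ = 54.39°  ✓
  (1,5): δ = 26.77°  ✓
  (1,6): δ = 103.85°  ·
  (2,3): δ = 143.05°  ·
  (2,4): δ = 93.80°  ·
  (2,5): δ = 12.64°  ✓
  (2,6): δ = 64.44°  ✓
  (3,4): δ = 130.75°  ·
  (3,5): δ = 49.58°  ✓
  (3,6): δ = 27.49°  ✓
  (4,5): δ = 98.83°  ·
  (4,6): δ = 21.76°  ✓
  (5,6): δ = 102.93°  ·
antipodal pairs: 10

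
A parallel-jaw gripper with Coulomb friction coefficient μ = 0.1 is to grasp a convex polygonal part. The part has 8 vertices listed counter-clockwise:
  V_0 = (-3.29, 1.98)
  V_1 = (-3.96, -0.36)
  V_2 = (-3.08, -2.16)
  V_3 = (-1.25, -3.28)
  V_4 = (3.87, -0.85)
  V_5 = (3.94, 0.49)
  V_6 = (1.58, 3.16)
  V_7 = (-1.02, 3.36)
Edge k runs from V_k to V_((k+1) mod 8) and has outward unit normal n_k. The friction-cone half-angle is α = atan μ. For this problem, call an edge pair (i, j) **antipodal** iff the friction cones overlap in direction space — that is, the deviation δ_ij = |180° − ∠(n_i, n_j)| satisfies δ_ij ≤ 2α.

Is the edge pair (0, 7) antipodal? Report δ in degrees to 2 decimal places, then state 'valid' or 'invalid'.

δ = 137.27°, invalid

α = atan 0.1 = 5.71°;  2α = 11.42°
edge 0: e_0 = (-0.67, -2.34);  n_0 = (-0.9614, +0.2753)
edge 7: e_7 = (-2.27, -1.38);  n_7 = (-0.5195, +0.8545)
∠(n_0, n_7) = 42.73°
δ = |180° − 42.73°| = 137.27°
137.27° > 2α = 11.42°  →  invalid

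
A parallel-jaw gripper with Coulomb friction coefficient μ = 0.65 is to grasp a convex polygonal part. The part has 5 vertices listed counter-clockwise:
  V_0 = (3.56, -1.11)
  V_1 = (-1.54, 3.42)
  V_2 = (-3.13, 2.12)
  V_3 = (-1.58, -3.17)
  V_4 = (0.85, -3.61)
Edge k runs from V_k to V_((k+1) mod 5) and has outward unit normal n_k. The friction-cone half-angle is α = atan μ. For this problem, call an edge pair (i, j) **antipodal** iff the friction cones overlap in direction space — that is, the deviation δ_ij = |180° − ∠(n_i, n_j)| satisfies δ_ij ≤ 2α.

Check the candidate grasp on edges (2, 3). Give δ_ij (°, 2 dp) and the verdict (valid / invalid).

δ = 116.59°, invalid

α = atan 0.65 = 33.02°;  2α = 66.05°
edge 2: e_2 = (+1.55, -5.29);  n_2 = (-0.9597, -0.2812)
edge 3: e_3 = (+2.43, -0.44);  n_3 = (-0.1782, -0.9840)
∠(n_2, n_3) = 63.41°
δ = |180° − 63.41°| = 116.59°
116.59° > 2α = 66.05°  →  invalid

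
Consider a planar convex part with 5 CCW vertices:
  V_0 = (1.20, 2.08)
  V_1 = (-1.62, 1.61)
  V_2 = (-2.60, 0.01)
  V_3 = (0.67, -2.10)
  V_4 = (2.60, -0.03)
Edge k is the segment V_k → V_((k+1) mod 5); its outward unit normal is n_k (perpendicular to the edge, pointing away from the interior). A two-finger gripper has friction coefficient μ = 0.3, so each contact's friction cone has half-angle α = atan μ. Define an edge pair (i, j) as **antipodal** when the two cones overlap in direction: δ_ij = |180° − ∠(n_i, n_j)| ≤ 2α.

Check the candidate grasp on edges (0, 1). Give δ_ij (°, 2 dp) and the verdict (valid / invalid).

δ = 130.95°, invalid

α = atan 0.3 = 16.70°;  2α = 33.40°
edge 0: e_0 = (-2.82, -0.47);  n_0 = (-0.1644, +0.9864)
edge 1: e_1 = (-0.98, -1.60);  n_1 = (-0.8528, +0.5223)
∠(n_0, n_1) = 49.05°
δ = |180° − 49.05°| = 130.95°
130.95° > 2α = 33.40°  →  invalid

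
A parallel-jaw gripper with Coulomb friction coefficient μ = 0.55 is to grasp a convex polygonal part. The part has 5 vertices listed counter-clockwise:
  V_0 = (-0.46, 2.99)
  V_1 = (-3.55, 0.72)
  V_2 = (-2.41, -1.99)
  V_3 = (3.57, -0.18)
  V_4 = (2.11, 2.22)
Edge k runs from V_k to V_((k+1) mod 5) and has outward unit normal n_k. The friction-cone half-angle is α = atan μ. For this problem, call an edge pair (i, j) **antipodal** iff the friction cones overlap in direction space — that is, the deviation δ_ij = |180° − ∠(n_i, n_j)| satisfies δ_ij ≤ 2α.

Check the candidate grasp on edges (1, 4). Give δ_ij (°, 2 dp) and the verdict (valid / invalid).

δ = 50.51°, valid

α = atan 0.55 = 28.81°;  2α = 57.62°
edge 1: e_1 = (+1.14, -2.71);  n_1 = (-0.9218, -0.3878)
edge 4: e_4 = (-2.57, +0.77);  n_4 = (+0.2870, +0.9579)
∠(n_1, n_4) = 129.49°
δ = |180° − 129.49°| = 50.51°
50.51° ≤ 2α = 57.62°  →  valid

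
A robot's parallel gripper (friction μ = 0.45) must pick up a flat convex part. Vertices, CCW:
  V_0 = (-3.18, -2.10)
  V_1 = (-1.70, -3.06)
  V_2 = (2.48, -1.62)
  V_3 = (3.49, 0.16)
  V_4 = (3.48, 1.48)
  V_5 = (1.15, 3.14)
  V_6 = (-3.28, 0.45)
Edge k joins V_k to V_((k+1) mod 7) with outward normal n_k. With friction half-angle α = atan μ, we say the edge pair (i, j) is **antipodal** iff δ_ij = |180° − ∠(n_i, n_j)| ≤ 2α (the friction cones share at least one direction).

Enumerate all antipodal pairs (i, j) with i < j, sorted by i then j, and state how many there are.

count = 5; pairs: (0,4), (1,5), (2,5), (2,6), (3,6)

α = atan 0.45 = 24.23°;  2α = 48.46°
n_0 = (-0.5442, -0.8390)
n_1 = (+0.3257, -0.9455)
n_2 = (+0.8697, -0.4935)
n_3 = (+1.0000, +0.0076)
n_4 = (+0.5802, +0.8144)
n_5 = (-0.5190, +0.8548)
n_6 = (-0.9992, -0.0392)
  (0,1): δ = 128.02°  ·
  (0,2): δ = 86.60°  ·
  (0,3): δ = 56.60°  ·
  (0,4): δ = 2.50°  ✓
  (0,5): δ = 64.24°  ·
  (0,6): δ = 125.22°  ·
  (1,2): δ = 138.58°  ·
  (1,3): δ = 108.57°  ·
  (1,4): δ = 54.48°  ·
  (1,5): δ = 12.26°  ✓
  (1,6): δ = 73.24°  ·
  (2,3): δ = 149.99°  ·
  (2,4): δ = 95.90°  ·
  (2,5): δ = 29.16°  ✓
  (2,6): δ = 31.82°  ✓
  (3,4): δ = 125.90°  ·
  (3,5): δ = 59.17°  ·
  (3,6): δ = 1.81°  ✓
  (4,5): δ = 113.27°  ·
  (4,6): δ = 52.29°  ·
  (5,6): δ = 119.02°  ·
antipodal pairs: 5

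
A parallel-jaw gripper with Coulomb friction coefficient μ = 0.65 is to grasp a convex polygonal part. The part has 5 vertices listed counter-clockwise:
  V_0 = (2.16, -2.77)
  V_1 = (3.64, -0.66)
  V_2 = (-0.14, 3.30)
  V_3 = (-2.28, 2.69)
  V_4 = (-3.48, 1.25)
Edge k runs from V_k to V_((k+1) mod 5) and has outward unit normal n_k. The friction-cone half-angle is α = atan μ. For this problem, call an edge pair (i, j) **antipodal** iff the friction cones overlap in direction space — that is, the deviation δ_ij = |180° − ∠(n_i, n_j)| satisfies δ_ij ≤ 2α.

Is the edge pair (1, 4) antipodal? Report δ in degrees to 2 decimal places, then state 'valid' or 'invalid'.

α = atan 0.65 = 33.02°;  2α = 66.05°
edge 1: e_1 = (-3.78, +3.96);  n_1 = (+0.7234, +0.6905)
edge 4: e_4 = (+5.64, -4.02);  n_4 = (-0.5804, -0.8143)
∠(n_1, n_4) = 169.15°
δ = |180° − 169.15°| = 10.85°
10.85° ≤ 2α = 66.05°  →  valid

δ = 10.85°, valid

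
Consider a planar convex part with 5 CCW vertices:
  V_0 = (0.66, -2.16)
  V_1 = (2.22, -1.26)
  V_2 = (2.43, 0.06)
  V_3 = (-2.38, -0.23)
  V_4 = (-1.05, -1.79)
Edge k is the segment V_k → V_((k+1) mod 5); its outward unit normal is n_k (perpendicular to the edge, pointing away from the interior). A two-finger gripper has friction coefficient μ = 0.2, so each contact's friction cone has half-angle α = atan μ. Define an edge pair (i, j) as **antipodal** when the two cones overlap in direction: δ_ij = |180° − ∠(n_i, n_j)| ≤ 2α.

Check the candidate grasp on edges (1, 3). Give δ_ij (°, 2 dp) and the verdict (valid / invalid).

δ = 49.49°, invalid

α = atan 0.2 = 11.31°;  2α = 22.62°
edge 1: e_1 = (+0.21, +1.32);  n_1 = (+0.9876, -0.1571)
edge 3: e_3 = (+1.33, -1.56);  n_3 = (-0.7610, -0.6488)
∠(n_1, n_3) = 130.51°
δ = |180° − 130.51°| = 49.49°
49.49° > 2α = 22.62°  →  invalid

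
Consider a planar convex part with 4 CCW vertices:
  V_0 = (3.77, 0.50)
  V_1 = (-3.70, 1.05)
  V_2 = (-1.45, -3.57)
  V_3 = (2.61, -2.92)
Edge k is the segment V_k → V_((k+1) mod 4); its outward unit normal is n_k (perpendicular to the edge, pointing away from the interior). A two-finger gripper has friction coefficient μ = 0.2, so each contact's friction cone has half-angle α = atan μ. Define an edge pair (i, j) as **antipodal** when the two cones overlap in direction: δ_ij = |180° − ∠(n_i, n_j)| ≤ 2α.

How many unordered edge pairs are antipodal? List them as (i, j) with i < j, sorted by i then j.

α = atan 0.2 = 11.31°;  2α = 22.62°
n_0 = (+0.0734, +0.9973)
n_1 = (-0.8990, -0.4378)
n_2 = (+0.1581, -0.9874)
n_3 = (+0.9470, -0.3212)
  (0,1): δ = 59.82°  ·
  (0,2): δ = 13.31°  ✓
  (0,3): δ = 75.47°  ·
  (1,2): δ = 106.87°  ·
  (1,3): δ = 44.70°  ·
  (2,3): δ = 117.83°  ·
antipodal pairs: 1

count = 1; pairs: (0,2)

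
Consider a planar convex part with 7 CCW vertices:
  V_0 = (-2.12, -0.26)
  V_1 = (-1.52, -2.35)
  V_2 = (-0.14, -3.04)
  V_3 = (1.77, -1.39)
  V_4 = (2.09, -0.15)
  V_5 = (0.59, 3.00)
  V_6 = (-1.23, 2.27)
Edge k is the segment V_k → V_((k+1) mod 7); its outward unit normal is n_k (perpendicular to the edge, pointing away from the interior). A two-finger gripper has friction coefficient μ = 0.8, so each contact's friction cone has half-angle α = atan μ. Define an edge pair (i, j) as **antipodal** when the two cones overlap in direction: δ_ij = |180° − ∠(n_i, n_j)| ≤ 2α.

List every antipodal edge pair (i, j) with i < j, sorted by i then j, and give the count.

α = atan 0.8 = 38.66°;  2α = 77.32°
n_0 = (-0.9612, -0.2759)
n_1 = (-0.4472, -0.8944)
n_2 = (+0.6537, -0.7567)
n_3 = (+0.9683, -0.2499)
n_4 = (+0.9029, +0.4299)
n_5 = (-0.3723, +0.9281)
n_6 = (-0.9433, +0.3318)
  (0,1): δ = 132.58°  ·
  (0,2): δ = 65.19°  ✓
  (0,3): δ = 30.49°  ✓
  (0,4): δ = 9.45°  ✓
  (0,5): δ = 95.84°  ·
  (0,6): δ = 144.60°  ·
  (1,2): δ = 112.61°  ·
  (1,3): δ = 77.91°  ·
  (1,4): δ = 37.97°  ✓
  (1,5): δ = 48.42°  ✓
  (1,6): δ = 97.18°  ·
  (2,3): δ = 145.29°  ·
  (2,4): δ = 105.36°  ·
  (2,5): δ = 18.97°  ✓
  (2,6): δ = 29.80°  ✓
  (3,4): δ = 140.07°  ·
  (3,5): δ = 53.67°  ✓
  (3,6): δ = 4.91°  ✓
  (4,5): δ = 93.61°  ·
  (4,6): δ = 44.84°  ✓
  (5,6): δ = 131.24°  ·
antipodal pairs: 10

count = 10; pairs: (0,2), (0,3), (0,4), (1,4), (1,5), (2,5), (2,6), (3,5), (3,6), (4,6)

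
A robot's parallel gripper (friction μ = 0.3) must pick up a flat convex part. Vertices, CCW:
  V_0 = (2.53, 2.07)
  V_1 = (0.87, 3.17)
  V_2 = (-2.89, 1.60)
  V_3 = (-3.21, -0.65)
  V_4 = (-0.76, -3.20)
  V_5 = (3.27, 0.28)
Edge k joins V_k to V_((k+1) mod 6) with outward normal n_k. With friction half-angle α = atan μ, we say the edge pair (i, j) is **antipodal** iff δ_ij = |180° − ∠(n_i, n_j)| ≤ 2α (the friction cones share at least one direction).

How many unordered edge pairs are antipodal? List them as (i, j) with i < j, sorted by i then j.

α = atan 0.3 = 16.70°;  2α = 33.40°
n_0 = (+0.5524, +0.8336)
n_1 = (-0.3853, +0.9228)
n_2 = (-0.9900, +0.1408)
n_3 = (-0.7211, -0.6928)
n_4 = (+0.6536, -0.7569)
n_5 = (+0.9241, +0.3820)
  (0,1): δ = 123.81°  ·
  (0,2): δ = 64.56°  ·
  (0,3): δ = 12.62°  ✓
  (0,4): δ = 74.34°  ·
  (0,5): δ = 145.99°  ·
  (1,2): δ = 120.76°  ·
  (1,3): δ = 68.81°  ·
  (1,4): δ = 18.15°  ✓
  (1,5): δ = 89.80°  ·
  (2,3): δ = 128.05°  ·
  (2,4): δ = 41.09°  ·
  (2,5): δ = 30.56°  ✓
  (3,4): δ = 93.04°  ·
  (3,5): δ = 21.39°  ✓
  (4,5): δ = 108.35°  ·
antipodal pairs: 4

count = 4; pairs: (0,3), (1,4), (2,5), (3,5)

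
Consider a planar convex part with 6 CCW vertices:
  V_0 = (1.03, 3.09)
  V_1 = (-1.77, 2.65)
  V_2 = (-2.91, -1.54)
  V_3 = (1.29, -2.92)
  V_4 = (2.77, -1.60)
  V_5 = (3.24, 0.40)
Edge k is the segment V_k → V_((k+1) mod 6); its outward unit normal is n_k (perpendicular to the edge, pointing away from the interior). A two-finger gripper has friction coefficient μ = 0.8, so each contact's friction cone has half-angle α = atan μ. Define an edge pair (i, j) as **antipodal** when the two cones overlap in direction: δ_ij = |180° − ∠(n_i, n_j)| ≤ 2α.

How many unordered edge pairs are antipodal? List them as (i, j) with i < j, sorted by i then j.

count = 7; pairs: (0,2), (0,3), (0,4), (1,3), (1,4), (1,5), (2,5)

α = atan 0.8 = 38.66°;  2α = 77.32°
n_0 = (-0.1552, +0.9879)
n_1 = (-0.9649, +0.2625)
n_2 = (-0.3122, -0.9500)
n_3 = (+0.6656, -0.7463)
n_4 = (+0.9735, -0.2288)
n_5 = (+0.7727, +0.6348)
  (0,1): δ = 114.15°  ·
  (0,2): δ = 27.12°  ✓
  (0,3): δ = 32.80°  ✓
  (0,4): δ = 67.84°  ✓
  (0,5): δ = 120.47°  ·
  (1,2): δ = 92.97°  ·
  (1,3): δ = 33.05°  ✓
  (1,4): δ = 2.00°  ✓
  (1,5): δ = 54.63°  ✓
  (2,3): δ = 120.08°  ·
  (2,4): δ = 85.04°  ·
  (2,5): δ = 32.41°  ✓
  (3,4): δ = 144.95°  ·
  (3,5): δ = 92.32°  ·
  (4,5): δ = 127.37°  ·
antipodal pairs: 7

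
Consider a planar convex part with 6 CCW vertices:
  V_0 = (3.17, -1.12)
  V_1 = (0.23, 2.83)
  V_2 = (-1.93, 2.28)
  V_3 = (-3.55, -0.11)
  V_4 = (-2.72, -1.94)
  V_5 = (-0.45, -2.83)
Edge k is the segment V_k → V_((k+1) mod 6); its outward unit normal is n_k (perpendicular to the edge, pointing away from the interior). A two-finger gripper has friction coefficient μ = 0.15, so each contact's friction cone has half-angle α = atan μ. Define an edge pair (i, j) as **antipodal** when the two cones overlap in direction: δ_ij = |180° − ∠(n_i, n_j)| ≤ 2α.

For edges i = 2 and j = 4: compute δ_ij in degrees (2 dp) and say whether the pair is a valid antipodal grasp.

α = atan 0.15 = 8.53°;  2α = 17.06°
edge 2: e_2 = (-1.62, -2.39);  n_2 = (-0.8278, +0.5611)
edge 4: e_4 = (+2.27, -0.89);  n_4 = (-0.3650, -0.9310)
∠(n_2, n_4) = 102.72°
δ = |180° − 102.72°| = 77.28°
77.28° > 2α = 17.06°  →  invalid

δ = 77.28°, invalid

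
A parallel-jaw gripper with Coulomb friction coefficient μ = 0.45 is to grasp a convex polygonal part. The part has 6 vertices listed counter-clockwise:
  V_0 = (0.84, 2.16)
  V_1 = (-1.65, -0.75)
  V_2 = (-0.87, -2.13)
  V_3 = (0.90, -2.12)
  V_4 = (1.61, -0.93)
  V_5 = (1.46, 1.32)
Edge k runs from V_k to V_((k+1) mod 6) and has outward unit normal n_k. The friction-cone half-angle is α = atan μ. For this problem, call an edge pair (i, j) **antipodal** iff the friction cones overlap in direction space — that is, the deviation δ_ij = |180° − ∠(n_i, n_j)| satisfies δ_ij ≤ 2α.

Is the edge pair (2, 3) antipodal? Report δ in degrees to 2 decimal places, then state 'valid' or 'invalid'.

δ = 121.15°, invalid

α = atan 0.45 = 24.23°;  2α = 48.46°
edge 2: e_2 = (+1.77, +0.01);  n_2 = (+0.0056, -1.0000)
edge 3: e_3 = (+0.71, +1.19);  n_3 = (+0.8588, -0.5124)
∠(n_2, n_3) = 58.85°
δ = |180° − 58.85°| = 121.15°
121.15° > 2α = 48.46°  →  invalid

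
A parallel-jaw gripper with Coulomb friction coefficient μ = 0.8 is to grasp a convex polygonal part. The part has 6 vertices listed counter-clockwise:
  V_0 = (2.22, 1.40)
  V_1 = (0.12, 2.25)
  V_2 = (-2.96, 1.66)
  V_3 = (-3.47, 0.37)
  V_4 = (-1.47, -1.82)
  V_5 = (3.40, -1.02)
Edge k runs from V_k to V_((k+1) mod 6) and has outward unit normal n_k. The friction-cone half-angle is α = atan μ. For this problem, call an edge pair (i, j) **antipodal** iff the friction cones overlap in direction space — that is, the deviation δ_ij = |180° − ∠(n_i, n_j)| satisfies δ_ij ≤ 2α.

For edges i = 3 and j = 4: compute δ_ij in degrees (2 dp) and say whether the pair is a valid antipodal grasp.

α = atan 0.8 = 38.66°;  2α = 77.32°
edge 3: e_3 = (+2.00, -2.19);  n_3 = (-0.7384, -0.6743)
edge 4: e_4 = (+4.87, +0.80);  n_4 = (+0.1621, -0.9868)
∠(n_3, n_4) = 56.93°
δ = |180° − 56.93°| = 123.07°
123.07° > 2α = 77.32°  →  invalid

δ = 123.07°, invalid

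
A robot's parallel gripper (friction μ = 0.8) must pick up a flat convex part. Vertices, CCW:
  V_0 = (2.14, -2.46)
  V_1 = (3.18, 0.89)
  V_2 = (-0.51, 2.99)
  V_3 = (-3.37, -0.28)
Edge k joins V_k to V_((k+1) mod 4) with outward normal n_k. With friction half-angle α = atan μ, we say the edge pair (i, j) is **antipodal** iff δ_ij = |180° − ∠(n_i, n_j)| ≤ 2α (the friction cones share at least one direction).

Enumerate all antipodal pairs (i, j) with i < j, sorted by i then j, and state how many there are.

count = 3; pairs: (0,2), (1,3), (2,3)

α = atan 0.8 = 38.66°;  2α = 77.32°
n_0 = (+0.9550, -0.2965)
n_1 = (+0.4946, +0.8691)
n_2 = (-0.7527, +0.6583)
n_3 = (-0.3679, -0.9299)
  (0,1): δ = 102.40°  ·
  (0,2): δ = 23.93°  ✓
  (0,3): δ = 85.66°  ·
  (1,2): δ = 101.53°  ·
  (1,3): δ = 8.06°  ✓
  (2,3): δ = 70.41°  ✓
antipodal pairs: 3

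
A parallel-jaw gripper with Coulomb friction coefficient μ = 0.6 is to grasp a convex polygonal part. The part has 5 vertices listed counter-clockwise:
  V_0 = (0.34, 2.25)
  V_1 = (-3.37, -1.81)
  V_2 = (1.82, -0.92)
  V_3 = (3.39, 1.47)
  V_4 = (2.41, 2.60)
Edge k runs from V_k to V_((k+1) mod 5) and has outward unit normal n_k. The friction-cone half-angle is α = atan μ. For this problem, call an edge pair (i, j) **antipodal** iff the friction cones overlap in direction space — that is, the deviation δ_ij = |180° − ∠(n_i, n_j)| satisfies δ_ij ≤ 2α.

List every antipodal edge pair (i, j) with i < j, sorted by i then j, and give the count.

α = atan 0.6 = 30.96°;  2α = 61.93°
n_0 = (-0.7382, +0.6746)
n_1 = (+0.1690, -0.9856)
n_2 = (+0.8358, -0.5490)
n_3 = (+0.7555, +0.6552)
n_4 = (-0.1667, +0.9860)
  (0,1): δ = 37.85°  ✓
  (0,2): δ = 9.12°  ✓
  (0,3): δ = 83.35°  ·
  (0,4): δ = 142.02°  ·
  (1,2): δ = 133.03°  ·
  (1,3): δ = 58.80°  ✓
  (1,4): δ = 0.13°  ✓
  (2,3): δ = 105.77°  ·
  (2,4): δ = 47.10°  ✓
  (3,4): δ = 121.34°  ·
antipodal pairs: 5

count = 5; pairs: (0,1), (0,2), (1,3), (1,4), (2,4)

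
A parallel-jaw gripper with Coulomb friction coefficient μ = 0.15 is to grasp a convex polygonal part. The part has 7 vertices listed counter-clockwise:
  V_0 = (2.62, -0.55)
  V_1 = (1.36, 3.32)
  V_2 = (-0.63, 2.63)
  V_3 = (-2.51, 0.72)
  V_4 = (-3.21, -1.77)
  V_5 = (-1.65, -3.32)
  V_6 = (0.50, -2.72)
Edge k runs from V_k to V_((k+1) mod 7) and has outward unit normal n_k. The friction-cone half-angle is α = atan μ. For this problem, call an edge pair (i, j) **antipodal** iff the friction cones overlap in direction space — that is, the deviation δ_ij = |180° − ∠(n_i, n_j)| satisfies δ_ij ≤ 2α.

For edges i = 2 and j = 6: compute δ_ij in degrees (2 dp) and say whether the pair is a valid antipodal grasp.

δ = 0.21°, valid

α = atan 0.15 = 8.53°;  2α = 17.06°
edge 2: e_2 = (-1.88, -1.91);  n_2 = (-0.7127, +0.7015)
edge 6: e_6 = (+2.12, +2.17);  n_6 = (+0.7153, -0.6988)
∠(n_2, n_6) = 179.79°
δ = |180° − 179.79°| = 0.21°
0.21° ≤ 2α = 17.06°  →  valid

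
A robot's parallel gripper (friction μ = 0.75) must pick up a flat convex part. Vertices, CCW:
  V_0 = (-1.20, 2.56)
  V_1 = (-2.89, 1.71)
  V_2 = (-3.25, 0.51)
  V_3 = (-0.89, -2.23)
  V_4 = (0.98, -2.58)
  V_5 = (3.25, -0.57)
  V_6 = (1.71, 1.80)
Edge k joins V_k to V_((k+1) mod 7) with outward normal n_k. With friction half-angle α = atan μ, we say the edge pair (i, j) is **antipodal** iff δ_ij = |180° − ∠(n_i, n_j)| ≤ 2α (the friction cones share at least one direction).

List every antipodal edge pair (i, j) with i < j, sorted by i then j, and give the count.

count = 9; pairs: (0,3), (0,4), (1,4), (1,5), (2,5), (2,6), (3,5), (3,6), (4,6)

α = atan 0.75 = 36.87°;  2α = 73.74°
n_0 = (-0.4493, +0.8934)
n_1 = (-0.9578, +0.2873)
n_2 = (-0.7577, -0.6526)
n_3 = (-0.1840, -0.9829)
n_4 = (+0.6629, -0.7487)
n_5 = (+0.8385, +0.5449)
n_6 = (+0.2527, +0.9675)
  (0,1): δ = 133.40°  ·
  (0,2): δ = 75.96°  ·
  (0,3): δ = 37.30°  ✓
  (0,4): δ = 14.82°  ✓
  (0,5): δ = 96.31°  ·
  (0,6): δ = 138.66°  ·
  (1,2): δ = 122.56°  ·
  (1,3): δ = 83.90°  ·
  (1,4): δ = 31.78°  ✓
  (1,5): δ = 49.71°  ✓
  (1,6): δ = 92.06°  ·
  (2,3): δ = 141.34°  ·
  (2,4): δ = 89.22°  ·
  (2,5): δ = 7.72°  ✓
  (2,6): δ = 34.62°  ✓
  (3,4): δ = 127.88°  ·
  (3,5): δ = 46.38°  ✓
  (3,6): δ = 4.04°  ✓
  (4,5): δ = 98.51°  ·
  (4,6): δ = 56.16°  ✓
  (5,6): δ = 137.65°  ·
antipodal pairs: 9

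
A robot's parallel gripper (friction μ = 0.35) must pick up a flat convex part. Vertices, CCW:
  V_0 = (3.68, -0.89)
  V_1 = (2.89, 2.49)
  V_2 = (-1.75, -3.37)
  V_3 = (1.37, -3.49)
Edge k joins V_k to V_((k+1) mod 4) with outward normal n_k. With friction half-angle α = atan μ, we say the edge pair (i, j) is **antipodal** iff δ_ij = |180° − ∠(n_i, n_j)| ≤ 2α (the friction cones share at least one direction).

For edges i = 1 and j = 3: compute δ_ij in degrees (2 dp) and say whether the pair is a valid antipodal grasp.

α = atan 0.35 = 19.29°;  2α = 38.58°
edge 1: e_1 = (-4.64, -5.86);  n_1 = (-0.7840, +0.6208)
edge 3: e_3 = (+2.31, +2.60);  n_3 = (+0.7476, -0.6642)
∠(n_1, n_3) = 176.75°
δ = |180° − 176.75°| = 3.25°
3.25° ≤ 2α = 38.58°  →  valid

δ = 3.25°, valid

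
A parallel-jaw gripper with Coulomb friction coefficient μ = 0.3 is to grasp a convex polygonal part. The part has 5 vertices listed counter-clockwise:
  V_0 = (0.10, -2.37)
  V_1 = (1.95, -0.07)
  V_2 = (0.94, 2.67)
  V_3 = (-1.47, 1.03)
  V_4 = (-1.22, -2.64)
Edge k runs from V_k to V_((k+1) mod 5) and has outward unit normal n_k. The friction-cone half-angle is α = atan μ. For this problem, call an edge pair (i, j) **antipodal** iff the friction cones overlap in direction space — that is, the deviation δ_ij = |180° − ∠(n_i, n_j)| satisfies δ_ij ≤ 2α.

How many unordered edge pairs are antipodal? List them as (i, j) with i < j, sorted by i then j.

α = atan 0.3 = 16.70°;  2α = 33.40°
n_0 = (+0.7792, -0.6268)
n_1 = (+0.9383, +0.3459)
n_2 = (-0.5626, +0.8267)
n_3 = (-0.9977, -0.0680)
n_4 = (+0.2004, -0.9797)
  (0,1): δ = 120.95°  ·
  (0,2): δ = 16.95°  ✓
  (0,3): δ = 42.71°  ·
  (0,4): δ = 140.37°  ·
  (1,2): δ = 76.00°  ·
  (1,3): δ = 16.34°  ✓
  (1,4): δ = 81.33°  ·
  (2,3): δ = 120.34°  ·
  (2,4): δ = 22.68°  ✓
  (3,4): δ = 82.34°  ·
antipodal pairs: 3

count = 3; pairs: (0,2), (1,3), (2,4)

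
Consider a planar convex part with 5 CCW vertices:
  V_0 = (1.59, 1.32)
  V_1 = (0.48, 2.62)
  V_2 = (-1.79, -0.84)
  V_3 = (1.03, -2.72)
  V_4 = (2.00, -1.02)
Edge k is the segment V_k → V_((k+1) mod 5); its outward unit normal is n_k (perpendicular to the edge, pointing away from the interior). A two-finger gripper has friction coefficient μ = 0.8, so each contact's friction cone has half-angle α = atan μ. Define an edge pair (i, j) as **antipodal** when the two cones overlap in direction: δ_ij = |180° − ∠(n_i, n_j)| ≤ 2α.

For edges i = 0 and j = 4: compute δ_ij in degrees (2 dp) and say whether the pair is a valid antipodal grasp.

δ = 149.45°, invalid

α = atan 0.8 = 38.66°;  2α = 77.32°
edge 0: e_0 = (-1.11, +1.30);  n_0 = (+0.7605, +0.6493)
edge 4: e_4 = (-0.41, +2.34);  n_4 = (+0.9850, +0.1726)
∠(n_0, n_4) = 30.55°
δ = |180° − 30.55°| = 149.45°
149.45° > 2α = 77.32°  →  invalid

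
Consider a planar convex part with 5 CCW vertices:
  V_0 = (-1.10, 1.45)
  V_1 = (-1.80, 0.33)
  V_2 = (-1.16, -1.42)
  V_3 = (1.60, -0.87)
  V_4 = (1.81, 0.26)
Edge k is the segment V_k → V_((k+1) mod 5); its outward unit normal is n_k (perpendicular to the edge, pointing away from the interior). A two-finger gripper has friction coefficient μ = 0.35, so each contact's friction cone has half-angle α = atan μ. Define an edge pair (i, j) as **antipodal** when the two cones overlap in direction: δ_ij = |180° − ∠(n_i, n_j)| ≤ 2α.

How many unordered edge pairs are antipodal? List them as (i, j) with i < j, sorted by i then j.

count = 3; pairs: (0,3), (1,3), (2,4)

α = atan 0.35 = 19.29°;  2α = 38.58°
n_0 = (-0.8480, +0.5300)
n_1 = (-0.9392, -0.3435)
n_2 = (+0.1954, -0.9807)
n_3 = (+0.9832, -0.1827)
n_4 = (+0.3785, +0.9256)
  (0,1): δ = 127.91°  ·
  (0,2): δ = 46.72°  ·
  (0,3): δ = 21.48°  ✓
  (0,4): δ = 99.76°  ·
  (1,2): δ = 98.82°  ·
  (1,3): δ = 30.62°  ✓
  (1,4): δ = 47.67°  ·
  (2,3): δ = 111.80°  ·
  (2,4): δ = 33.51°  ✓
  (3,4): δ = 101.71°  ·
antipodal pairs: 3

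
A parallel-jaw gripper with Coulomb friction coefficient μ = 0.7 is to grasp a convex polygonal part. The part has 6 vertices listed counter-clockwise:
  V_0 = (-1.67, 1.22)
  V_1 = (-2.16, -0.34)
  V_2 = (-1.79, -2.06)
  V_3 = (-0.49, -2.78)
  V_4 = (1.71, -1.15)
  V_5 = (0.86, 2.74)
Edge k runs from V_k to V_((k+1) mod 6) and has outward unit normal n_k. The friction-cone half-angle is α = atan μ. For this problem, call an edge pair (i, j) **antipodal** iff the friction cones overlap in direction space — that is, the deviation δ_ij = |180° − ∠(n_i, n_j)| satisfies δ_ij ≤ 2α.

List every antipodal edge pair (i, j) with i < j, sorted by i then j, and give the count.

α = atan 0.7 = 34.99°;  2α = 69.98°
n_0 = (-0.9540, +0.2997)
n_1 = (-0.9776, -0.2103)
n_2 = (-0.4845, -0.8748)
n_3 = (+0.5953, -0.8035)
n_4 = (+0.9769, +0.2135)
n_5 = (-0.5150, +0.8572)
  (0,1): δ = 150.42°  ·
  (0,2): δ = 101.54°  ·
  (0,3): δ = 36.03°  ✓
  (0,4): δ = 29.76°  ✓
  (0,5): δ = 138.43°  ·
  (1,2): δ = 131.12°  ·
  (1,3): δ = 65.61°  ✓
  (1,4): δ = 0.19°  ✓
  (1,5): δ = 108.86°  ·
  (2,3): δ = 114.49°  ·
  (2,4): δ = 48.69°  ✓
  (2,5): δ = 59.98°  ✓
  (3,4): δ = 114.21°  ·
  (3,5): δ = 5.54°  ✓
  (4,5): δ = 71.33°  ·
antipodal pairs: 7

count = 7; pairs: (0,3), (0,4), (1,3), (1,4), (2,4), (2,5), (3,5)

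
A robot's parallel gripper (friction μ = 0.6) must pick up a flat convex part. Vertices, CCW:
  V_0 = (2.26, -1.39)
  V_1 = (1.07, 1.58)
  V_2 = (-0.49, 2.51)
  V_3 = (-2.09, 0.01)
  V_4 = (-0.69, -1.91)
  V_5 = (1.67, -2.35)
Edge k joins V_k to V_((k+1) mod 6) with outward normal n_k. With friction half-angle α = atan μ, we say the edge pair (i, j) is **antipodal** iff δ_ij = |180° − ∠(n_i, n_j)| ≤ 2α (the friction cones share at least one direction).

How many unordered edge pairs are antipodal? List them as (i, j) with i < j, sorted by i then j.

count = 6; pairs: (0,2), (0,3), (0,4), (1,3), (1,4), (2,5)

α = atan 0.6 = 30.96°;  2α = 61.93°
n_0 = (+0.9283, +0.3719)
n_1 = (+0.5121, +0.8589)
n_2 = (-0.8423, +0.5391)
n_3 = (-0.8080, -0.5892)
n_4 = (-0.1833, -0.9831)
n_5 = (+0.8520, -0.5236)
  (0,1): δ = 142.64°  ·
  (0,2): δ = 54.45°  ✓
  (0,3): δ = 14.26°  ✓
  (0,4): δ = 57.60°  ✓
  (0,5): δ = 126.59°  ·
  (1,2): δ = 91.82°  ·
  (1,3): δ = 23.10°  ✓
  (1,4): δ = 20.24°  ✓
  (1,5): δ = 89.23°  ·
  (2,3): δ = 111.28°  ·
  (2,4): δ = 67.94°  ·
  (2,5): δ = 1.05°  ✓
  (3,4): δ = 136.66°  ·
  (3,5): δ = 67.67°  ·
  (4,5): δ = 111.01°  ·
antipodal pairs: 6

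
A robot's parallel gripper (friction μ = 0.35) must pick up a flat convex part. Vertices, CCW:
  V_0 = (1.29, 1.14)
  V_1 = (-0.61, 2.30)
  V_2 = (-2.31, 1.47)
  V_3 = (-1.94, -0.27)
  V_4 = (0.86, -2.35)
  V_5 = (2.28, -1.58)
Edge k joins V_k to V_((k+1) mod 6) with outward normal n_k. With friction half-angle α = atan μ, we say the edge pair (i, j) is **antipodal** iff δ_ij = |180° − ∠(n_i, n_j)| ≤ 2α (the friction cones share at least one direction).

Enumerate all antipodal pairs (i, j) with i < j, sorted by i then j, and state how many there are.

α = atan 0.35 = 19.29°;  2α = 38.58°
n_0 = (+0.5211, +0.8535)
n_1 = (-0.4387, +0.8986)
n_2 = (-0.9781, -0.2080)
n_3 = (-0.5963, -0.8027)
n_4 = (+0.4767, -0.8791)
n_5 = (+0.9397, +0.3420)
  (0,1): δ = 122.57°  ·
  (0,2): δ = 46.59°  ·
  (0,3): δ = 5.20°  ✓
  (0,4): δ = 59.87°  ·
  (0,5): δ = 141.41°  ·
  (1,2): δ = 104.02°  ·
  (1,3): δ = 62.63°  ·
  (1,4): δ = 2.45°  ✓
  (1,5): δ = 83.98°  ·
  (2,3): δ = 138.61°  ·
  (2,4): δ = 73.54°  ·
  (2,5): δ = 8.00°  ✓
  (3,4): δ = 114.92°  ·
  (3,5): δ = 33.39°  ✓
  (4,5): δ = 98.47°  ·
antipodal pairs: 4

count = 4; pairs: (0,3), (1,4), (2,5), (3,5)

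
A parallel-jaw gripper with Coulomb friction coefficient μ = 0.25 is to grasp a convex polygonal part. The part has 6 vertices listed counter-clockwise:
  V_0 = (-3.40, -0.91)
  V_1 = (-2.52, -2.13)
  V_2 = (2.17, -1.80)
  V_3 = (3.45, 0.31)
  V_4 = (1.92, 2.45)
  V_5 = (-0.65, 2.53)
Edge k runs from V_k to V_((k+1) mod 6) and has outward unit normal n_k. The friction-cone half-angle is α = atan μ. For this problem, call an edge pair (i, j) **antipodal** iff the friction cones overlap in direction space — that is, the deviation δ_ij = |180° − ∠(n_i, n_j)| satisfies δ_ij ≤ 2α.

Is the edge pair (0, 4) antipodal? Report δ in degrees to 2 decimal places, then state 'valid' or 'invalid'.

α = atan 0.25 = 14.04°;  2α = 28.07°
edge 0: e_0 = (+0.88, -1.22);  n_0 = (-0.8110, -0.5850)
edge 4: e_4 = (-2.57, +0.08);  n_4 = (+0.0311, +0.9995)
∠(n_0, n_4) = 127.59°
δ = |180° − 127.59°| = 52.41°
52.41° > 2α = 28.07°  →  invalid

δ = 52.41°, invalid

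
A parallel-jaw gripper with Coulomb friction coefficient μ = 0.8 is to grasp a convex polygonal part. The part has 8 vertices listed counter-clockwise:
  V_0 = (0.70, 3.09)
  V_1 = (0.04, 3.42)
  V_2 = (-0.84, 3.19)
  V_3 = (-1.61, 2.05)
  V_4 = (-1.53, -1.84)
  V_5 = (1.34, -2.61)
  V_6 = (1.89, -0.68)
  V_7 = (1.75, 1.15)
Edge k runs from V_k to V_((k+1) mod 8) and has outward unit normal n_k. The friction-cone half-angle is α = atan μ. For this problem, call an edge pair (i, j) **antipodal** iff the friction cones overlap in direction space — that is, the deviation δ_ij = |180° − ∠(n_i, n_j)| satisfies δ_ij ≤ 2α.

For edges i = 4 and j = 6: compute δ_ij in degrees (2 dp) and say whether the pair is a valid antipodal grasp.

δ = 70.61°, valid

α = atan 0.8 = 38.66°;  2α = 77.32°
edge 4: e_4 = (+2.87, -0.77);  n_4 = (-0.2591, -0.9658)
edge 6: e_6 = (-0.14, +1.83);  n_6 = (+0.9971, +0.0763)
∠(n_4, n_6) = 109.39°
δ = |180° − 109.39°| = 70.61°
70.61° ≤ 2α = 77.32°  →  valid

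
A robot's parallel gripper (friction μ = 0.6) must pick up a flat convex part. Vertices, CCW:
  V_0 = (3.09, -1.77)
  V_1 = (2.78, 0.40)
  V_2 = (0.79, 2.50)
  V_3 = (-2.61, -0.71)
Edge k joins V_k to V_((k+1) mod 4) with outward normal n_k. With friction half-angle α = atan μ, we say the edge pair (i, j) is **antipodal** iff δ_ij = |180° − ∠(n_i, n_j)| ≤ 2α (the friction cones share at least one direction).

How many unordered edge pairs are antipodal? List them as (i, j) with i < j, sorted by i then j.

α = atan 0.6 = 30.96°;  2α = 61.93°
n_0 = (+0.9899, +0.1414)
n_1 = (+0.7259, +0.6878)
n_2 = (-0.6865, +0.7271)
n_3 = (-0.1828, -0.9831)
  (0,1): δ = 144.67°  ·
  (0,2): δ = 54.78°  ✓
  (0,3): δ = 71.34°  ·
  (1,2): δ = 90.11°  ·
  (1,3): δ = 36.01°  ✓
  (2,3): δ = 53.89°  ✓
antipodal pairs: 3

count = 3; pairs: (0,2), (1,3), (2,3)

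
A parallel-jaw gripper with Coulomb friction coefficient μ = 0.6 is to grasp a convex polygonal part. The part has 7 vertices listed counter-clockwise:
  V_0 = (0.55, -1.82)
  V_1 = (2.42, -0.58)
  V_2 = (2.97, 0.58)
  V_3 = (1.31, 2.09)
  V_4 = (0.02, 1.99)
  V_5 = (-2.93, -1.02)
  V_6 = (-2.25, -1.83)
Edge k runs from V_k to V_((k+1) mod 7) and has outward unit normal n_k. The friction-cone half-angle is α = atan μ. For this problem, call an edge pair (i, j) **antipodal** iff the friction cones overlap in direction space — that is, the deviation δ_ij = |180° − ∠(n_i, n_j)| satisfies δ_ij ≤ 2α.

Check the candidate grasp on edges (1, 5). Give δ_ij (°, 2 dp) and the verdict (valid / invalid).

α = atan 0.6 = 30.96°;  2α = 61.93°
edge 1: e_1 = (+0.55, +1.16);  n_1 = (+0.9036, -0.4284)
edge 5: e_5 = (+0.68, -0.81);  n_5 = (-0.7659, -0.6430)
∠(n_1, n_5) = 114.62°
δ = |180° − 114.62°| = 65.38°
65.38° > 2α = 61.93°  →  invalid

δ = 65.38°, invalid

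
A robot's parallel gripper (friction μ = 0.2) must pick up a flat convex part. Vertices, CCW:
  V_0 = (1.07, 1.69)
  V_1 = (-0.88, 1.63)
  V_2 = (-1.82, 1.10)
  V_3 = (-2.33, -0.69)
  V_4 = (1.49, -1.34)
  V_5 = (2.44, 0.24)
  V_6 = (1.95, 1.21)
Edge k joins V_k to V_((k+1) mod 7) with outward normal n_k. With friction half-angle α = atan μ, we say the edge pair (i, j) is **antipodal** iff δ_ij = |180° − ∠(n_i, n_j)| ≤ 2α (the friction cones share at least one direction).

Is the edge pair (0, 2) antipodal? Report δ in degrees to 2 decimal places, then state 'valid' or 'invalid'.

δ = 107.67°, invalid

α = atan 0.2 = 11.31°;  2α = 22.62°
edge 0: e_0 = (-1.95, -0.06);  n_0 = (-0.0308, +0.9995)
edge 2: e_2 = (-0.51, -1.79);  n_2 = (-0.9617, +0.2740)
∠(n_0, n_2) = 72.33°
δ = |180° − 72.33°| = 107.67°
107.67° > 2α = 22.62°  →  invalid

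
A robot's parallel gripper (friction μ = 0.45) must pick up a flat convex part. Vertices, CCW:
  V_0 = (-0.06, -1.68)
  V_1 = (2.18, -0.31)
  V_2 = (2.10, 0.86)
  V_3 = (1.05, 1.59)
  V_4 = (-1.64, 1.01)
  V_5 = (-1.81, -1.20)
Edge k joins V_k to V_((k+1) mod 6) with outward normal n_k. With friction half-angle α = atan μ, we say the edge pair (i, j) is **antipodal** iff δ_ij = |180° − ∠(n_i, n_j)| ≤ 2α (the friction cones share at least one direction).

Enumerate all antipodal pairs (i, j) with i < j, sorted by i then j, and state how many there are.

count = 4; pairs: (0,3), (1,4), (2,5), (3,5)

α = atan 0.45 = 24.23°;  2α = 48.46°
n_0 = (+0.5218, -0.8531)
n_1 = (+0.9977, +0.0682)
n_2 = (+0.5708, +0.8211)
n_3 = (-0.2108, +0.9775)
n_4 = (-0.9971, +0.0767)
n_5 = (-0.2645, -0.9644)
  (0,1): δ = 117.54°  ·
  (0,2): δ = 66.26°  ·
  (0,3): δ = 19.28°  ✓
  (0,4): δ = 54.15°  ·
  (0,5): δ = 133.21°  ·
  (1,2): δ = 128.72°  ·
  (1,3): δ = 81.74°  ·
  (1,4): δ = 8.31°  ✓
  (1,5): δ = 70.75°  ·
  (2,3): δ = 133.02°  ·
  (2,4): δ = 59.59°  ·
  (2,5): δ = 19.47°  ✓
  (3,4): δ = 106.57°  ·
  (3,5): δ = 27.51°  ✓
  (4,5): δ = 100.94°  ·
antipodal pairs: 4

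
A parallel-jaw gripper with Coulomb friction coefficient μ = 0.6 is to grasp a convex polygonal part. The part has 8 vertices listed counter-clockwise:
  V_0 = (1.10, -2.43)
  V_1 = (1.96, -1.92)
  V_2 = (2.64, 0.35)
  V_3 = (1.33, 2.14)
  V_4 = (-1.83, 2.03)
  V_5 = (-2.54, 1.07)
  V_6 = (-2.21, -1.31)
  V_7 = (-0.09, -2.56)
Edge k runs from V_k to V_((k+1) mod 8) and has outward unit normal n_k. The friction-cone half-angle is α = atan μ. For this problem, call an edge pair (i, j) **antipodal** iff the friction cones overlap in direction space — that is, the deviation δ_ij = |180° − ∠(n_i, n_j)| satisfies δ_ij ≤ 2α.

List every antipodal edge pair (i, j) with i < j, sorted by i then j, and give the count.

count = 10; pairs: (0,3), (0,4), (1,4), (1,5), (2,5), (2,6), (2,7), (3,6), (3,7), (4,7)

α = atan 0.6 = 30.96°;  2α = 61.93°
n_0 = (+0.5101, -0.8601)
n_1 = (+0.9579, -0.2870)
n_2 = (+0.8070, +0.5906)
n_3 = (-0.0348, +0.9994)
n_4 = (-0.8040, +0.5946)
n_5 = (-0.9905, -0.1373)
n_6 = (-0.5079, -0.8614)
n_7 = (+0.1086, -0.9941)
  (0,1): δ = 137.35°  ·
  (0,2): δ = 84.47°  ·
  (0,3): δ = 28.68°  ✓
  (0,4): δ = 22.85°  ✓
  (0,5): δ = 67.23°  ·
  (0,6): δ = 118.81°  ·
  (0,7): δ = 155.57°  ·
  (1,2): δ = 127.13°  ·
  (1,3): δ = 71.33°  ·
  (1,4): δ = 19.81°  ✓
  (1,5): δ = 24.57°  ✓
  (1,6): δ = 76.15°  ·
  (1,7): δ = 112.91°  ·
  (2,3): δ = 124.20°  ·
  (2,4): δ = 72.68°  ·
  (2,5): δ = 28.30°  ✓
  (2,6): δ = 23.28°  ✓
  (2,7): δ = 60.04°  ✓
  (3,4): δ = 128.48°  ·
  (3,5): δ = 84.10°  ·
  (3,6): δ = 32.52°  ✓
  (3,7): δ = 4.24°  ✓
  (4,5): δ = 135.62°  ·
  (4,6): δ = 84.04°  ·
  (4,7): δ = 47.28°  ✓
  (5,6): δ = 128.42°  ·
  (5,7): δ = 91.66°  ·
  (6,7): δ = 143.24°  ·
antipodal pairs: 10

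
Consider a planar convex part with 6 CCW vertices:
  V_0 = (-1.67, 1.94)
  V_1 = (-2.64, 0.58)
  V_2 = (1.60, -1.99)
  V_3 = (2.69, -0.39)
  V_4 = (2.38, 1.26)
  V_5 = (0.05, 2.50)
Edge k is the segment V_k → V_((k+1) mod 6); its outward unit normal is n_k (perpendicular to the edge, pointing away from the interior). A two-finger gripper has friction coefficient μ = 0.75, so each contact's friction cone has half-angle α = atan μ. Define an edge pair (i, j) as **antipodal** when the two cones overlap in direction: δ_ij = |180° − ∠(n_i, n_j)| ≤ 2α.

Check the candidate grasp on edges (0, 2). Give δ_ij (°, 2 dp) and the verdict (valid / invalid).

α = atan 0.75 = 36.87°;  2α = 73.74°
edge 0: e_0 = (-0.97, -1.36);  n_0 = (-0.8141, +0.5807)
edge 2: e_2 = (+1.09, +1.60);  n_2 = (+0.8264, -0.5630)
∠(n_0, n_2) = 178.77°
δ = |180° − 178.77°| = 1.23°
1.23° ≤ 2α = 73.74°  →  valid

δ = 1.23°, valid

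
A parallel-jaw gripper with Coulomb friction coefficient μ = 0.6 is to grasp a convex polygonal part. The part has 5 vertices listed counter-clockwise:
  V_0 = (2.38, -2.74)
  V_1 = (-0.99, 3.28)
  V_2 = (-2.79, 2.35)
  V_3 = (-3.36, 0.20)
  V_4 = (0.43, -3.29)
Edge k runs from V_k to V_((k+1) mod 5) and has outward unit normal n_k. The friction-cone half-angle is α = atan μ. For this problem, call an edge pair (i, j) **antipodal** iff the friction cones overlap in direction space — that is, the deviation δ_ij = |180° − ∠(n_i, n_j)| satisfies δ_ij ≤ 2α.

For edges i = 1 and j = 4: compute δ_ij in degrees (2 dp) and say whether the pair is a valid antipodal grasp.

α = atan 0.6 = 30.96°;  2α = 61.93°
edge 1: e_1 = (-1.80, -0.93);  n_1 = (-0.4590, +0.8884)
edge 4: e_4 = (+1.95, +0.55);  n_4 = (+0.2715, -0.9624)
∠(n_1, n_4) = 168.43°
δ = |180° − 168.43°| = 11.57°
11.57° ≤ 2α = 61.93°  →  valid

δ = 11.57°, valid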